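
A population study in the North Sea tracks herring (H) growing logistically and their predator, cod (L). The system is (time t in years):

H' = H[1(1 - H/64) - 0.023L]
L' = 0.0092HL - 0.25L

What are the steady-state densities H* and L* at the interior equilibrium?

H* ≈ 27.2, L* ≈ 25

From dL/dt = 0 with L > 0: 0.0092H* = 0.25, so H* = 27.2.
Substitute into dH/dt = 0: 1(1 - 27.2/64) = 0.023L*.
The bracket is 0.575, giving L* = 0.575/0.023 = 25.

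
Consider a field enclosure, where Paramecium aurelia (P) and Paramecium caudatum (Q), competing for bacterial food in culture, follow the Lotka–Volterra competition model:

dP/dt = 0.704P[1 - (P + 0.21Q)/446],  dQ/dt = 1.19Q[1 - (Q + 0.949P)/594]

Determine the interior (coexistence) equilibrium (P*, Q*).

P* ≈ 401, Q* ≈ 213

Setting both brackets to zero gives the nullclines P + 0.21Q = 446 and 0.949P + Q = 594.
Substituting Q = 594 - 0.949P into the first: P(1 - 0.21·0.949) = 446 - 0.21·594.
So P* = 321/0.801 = 401, and then Q* = 594 - 0.949·401 = 213.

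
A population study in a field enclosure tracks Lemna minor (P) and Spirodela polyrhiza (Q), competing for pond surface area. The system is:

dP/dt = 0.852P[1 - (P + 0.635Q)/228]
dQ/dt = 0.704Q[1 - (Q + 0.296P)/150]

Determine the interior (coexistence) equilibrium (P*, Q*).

Setting both brackets to zero gives the nullclines P + 0.635Q = 228 and 0.296P + Q = 150.
Substituting Q = 150 - 0.296P into the first: P(1 - 0.635·0.296) = 228 - 0.635·150.
So P* = 133/0.812 = 163, and then Q* = 150 - 0.296·163 = 102.

P* ≈ 163, Q* ≈ 102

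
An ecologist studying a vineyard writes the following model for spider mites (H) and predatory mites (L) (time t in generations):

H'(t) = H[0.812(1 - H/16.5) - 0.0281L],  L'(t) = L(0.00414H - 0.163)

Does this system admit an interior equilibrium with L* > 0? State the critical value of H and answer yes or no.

Threshold H = 39.4; K < 39.4, so no, the predator goes extinct.

The predator equation gives dL/dt > 0 only when H > 0.163/0.00414 = 39.4.
Without the predator, H → K = 16.5. Since 16.5 < 39.4, the predator cannot invade.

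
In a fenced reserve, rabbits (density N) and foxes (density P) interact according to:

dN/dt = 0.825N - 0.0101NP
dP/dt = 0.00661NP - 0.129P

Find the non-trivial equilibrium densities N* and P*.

Set dP/dt = 0 with P > 0: 0.00661N - 0.129 = 0, so N* = 0.129/0.00661 = 19.5.
Set dN/dt = 0 with N > 0: 0.825 - 0.0101P = 0, so P* = 0.825/0.0101 = 81.7.

N* ≈ 19.5, P* ≈ 81.7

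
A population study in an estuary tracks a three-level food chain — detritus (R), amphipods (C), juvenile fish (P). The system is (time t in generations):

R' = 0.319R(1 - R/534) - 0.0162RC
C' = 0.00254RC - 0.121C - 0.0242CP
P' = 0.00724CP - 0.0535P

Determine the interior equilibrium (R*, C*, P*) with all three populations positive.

R* ≈ 334, C* ≈ 7.39, P* ≈ 30

From dP/dt = 0: 0.00724C* = 0.0535, so C* = 7.39.
From dR/dt = 0: 0.319(1 - R*/534) = 0.0162·7.39, giving R* = 534·(1 - 0.375) = 334.
From dC/dt = 0: 0.00254·334 - 0.121 = 0.0242P*, so P* = 0.726/0.0242 = 30.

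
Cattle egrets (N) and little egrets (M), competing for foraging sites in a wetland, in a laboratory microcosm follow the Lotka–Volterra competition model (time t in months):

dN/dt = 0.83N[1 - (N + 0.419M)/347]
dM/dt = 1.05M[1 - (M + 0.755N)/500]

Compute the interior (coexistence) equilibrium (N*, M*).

Setting both brackets to zero gives the nullclines N + 0.419M = 347 and 0.755N + M = 500.
Substituting M = 500 - 0.755N into the first: N(1 - 0.419·0.755) = 347 - 0.419·500.
So N* = 138/0.684 = 201, and then M* = 500 - 0.755·201 = 348.

N* ≈ 201, M* ≈ 348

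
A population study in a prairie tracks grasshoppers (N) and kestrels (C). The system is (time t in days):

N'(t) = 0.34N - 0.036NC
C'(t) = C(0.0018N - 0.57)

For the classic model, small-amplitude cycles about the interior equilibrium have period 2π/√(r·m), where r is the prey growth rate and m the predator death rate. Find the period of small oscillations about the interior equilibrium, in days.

Here r = 0.34 and m = 0.57, so r·m = 0.194.
ω = √0.194 = 0.44 per day, hence T = 2π/ω ≈ 14.3 days.

T ≈ 14.3 days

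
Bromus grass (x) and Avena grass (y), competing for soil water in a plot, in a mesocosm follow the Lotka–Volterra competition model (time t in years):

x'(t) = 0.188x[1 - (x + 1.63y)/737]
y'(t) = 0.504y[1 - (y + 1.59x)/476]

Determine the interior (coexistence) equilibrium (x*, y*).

x* ≈ 24.4, y* ≈ 437

Setting both brackets to zero gives the nullclines x + 1.63y = 737 and 1.59x + y = 476.
Substituting y = 476 - 1.59x into the first: x(1 - 1.63·1.59) = 737 - 1.63·476.
So x* = -38.9/-1.59 = 24.4, and then y* = 476 - 1.59·24.4 = 437.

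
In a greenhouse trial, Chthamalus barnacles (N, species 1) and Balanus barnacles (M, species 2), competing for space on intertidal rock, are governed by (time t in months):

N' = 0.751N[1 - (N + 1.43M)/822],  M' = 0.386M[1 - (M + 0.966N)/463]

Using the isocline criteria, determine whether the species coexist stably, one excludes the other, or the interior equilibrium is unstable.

Compare the nullcline intercepts: K1/α12 = 822/1.43 = 575 > K2 = 463; K2/α21 = 463/0.966 = 479 < K1 = 822.
Since the inequalities point opposite ways, species 1 can invade but species 2 cannot.

species 1 excludes species 2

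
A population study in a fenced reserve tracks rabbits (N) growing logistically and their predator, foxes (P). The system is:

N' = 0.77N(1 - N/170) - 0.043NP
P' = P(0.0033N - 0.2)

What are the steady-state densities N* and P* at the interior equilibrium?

From dP/dt = 0 with P > 0: 0.0033N* = 0.2, so N* = 60.6.
Substitute into dN/dt = 0: 0.77(1 - 60.6/170) = 0.043P*.
The bracket is 0.643, giving P* = 0.495/0.043 = 11.5.

N* ≈ 60.6, P* ≈ 11.5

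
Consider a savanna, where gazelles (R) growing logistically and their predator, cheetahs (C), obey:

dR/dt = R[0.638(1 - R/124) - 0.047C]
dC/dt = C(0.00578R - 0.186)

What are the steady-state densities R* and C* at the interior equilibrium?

From dC/dt = 0 with C > 0: 0.00578R* = 0.186, so R* = 32.2.
Substitute into dR/dt = 0: 0.638(1 - 32.2/124) = 0.047C*.
The bracket is 0.74, giving C* = 0.472/0.047 = 10.1.

R* ≈ 32.2, C* ≈ 10.1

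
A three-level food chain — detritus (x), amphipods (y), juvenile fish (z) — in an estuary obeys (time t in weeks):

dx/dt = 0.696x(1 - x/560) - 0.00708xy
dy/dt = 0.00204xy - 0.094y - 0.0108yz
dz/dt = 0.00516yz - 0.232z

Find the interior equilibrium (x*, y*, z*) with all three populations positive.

From dz/dt = 0: 0.00516y* = 0.232, so y* = 45.
From dx/dt = 0: 0.696(1 - x*/560) = 0.00708·45, giving x* = 560·(1 - 0.457) = 304.
From dy/dt = 0: 0.00204·304 - 0.094 = 0.0108z*, so z* = 0.526/0.0108 = 48.7.

x* ≈ 304, y* ≈ 45, z* ≈ 48.7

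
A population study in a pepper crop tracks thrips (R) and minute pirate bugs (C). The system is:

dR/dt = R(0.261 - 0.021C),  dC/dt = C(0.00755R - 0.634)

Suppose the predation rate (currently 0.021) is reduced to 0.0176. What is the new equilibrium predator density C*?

At the interior fixed point, setting dR/dt = 0 with R > 0 fixes C* = (prey growth rate)/(RC coefficient) — independent of the other coefficients.
With the change, C* = 0.261/0.0176 = 14.8; it rises from 12.4.

C* ≈ 14.8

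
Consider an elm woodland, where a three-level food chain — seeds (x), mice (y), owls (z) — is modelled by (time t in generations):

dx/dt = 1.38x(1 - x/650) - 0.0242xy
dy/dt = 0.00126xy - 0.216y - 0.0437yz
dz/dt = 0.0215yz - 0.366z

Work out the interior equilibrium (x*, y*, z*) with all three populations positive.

x* ≈ 456, y* ≈ 17, z* ≈ 8.2

From dz/dt = 0: 0.0215y* = 0.366, so y* = 17.
From dx/dt = 0: 1.38(1 - x*/650) = 0.0242·17, giving x* = 650·(1 - 0.299) = 456.
From dy/dt = 0: 0.00126·456 - 0.216 = 0.0437z*, so z* = 0.359/0.0437 = 8.2.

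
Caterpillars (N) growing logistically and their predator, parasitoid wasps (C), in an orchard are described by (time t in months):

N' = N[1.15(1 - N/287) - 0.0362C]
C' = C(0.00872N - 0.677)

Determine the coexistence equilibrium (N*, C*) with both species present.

From dC/dt = 0 with C > 0: 0.00872N* = 0.677, so N* = 77.6.
Substitute into dN/dt = 0: 1.15(1 - 77.6/287) = 0.0362C*.
The bracket is 0.729, giving C* = 0.839/0.0362 = 23.2.

N* ≈ 77.6, C* ≈ 23.2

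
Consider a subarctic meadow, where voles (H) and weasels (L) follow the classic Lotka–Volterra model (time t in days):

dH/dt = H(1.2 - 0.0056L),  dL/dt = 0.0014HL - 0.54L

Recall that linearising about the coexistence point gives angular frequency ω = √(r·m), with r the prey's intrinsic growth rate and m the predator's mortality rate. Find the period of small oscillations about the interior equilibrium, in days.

T ≈ 7.81 days

Here r = 1.2 and m = 0.54, so r·m = 0.648.
ω = √0.648 = 0.805 per day, hence T = 2π/ω ≈ 7.81 days.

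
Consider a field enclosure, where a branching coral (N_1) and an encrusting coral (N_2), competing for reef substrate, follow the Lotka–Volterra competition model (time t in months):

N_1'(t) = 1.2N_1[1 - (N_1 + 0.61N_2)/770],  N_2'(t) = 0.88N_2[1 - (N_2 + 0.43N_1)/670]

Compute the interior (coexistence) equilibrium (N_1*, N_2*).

N_1* ≈ 490, N_2* ≈ 459

Setting both brackets to zero gives the nullclines N_1 + 0.61N_2 = 770 and 0.43N_1 + N_2 = 670.
Substituting N_2 = 670 - 0.43N_1 into the first: N_1(1 - 0.61·0.43) = 770 - 0.61·670.
So N_1* = 361/0.738 = 490, and then N_2* = 670 - 0.43·490 = 459.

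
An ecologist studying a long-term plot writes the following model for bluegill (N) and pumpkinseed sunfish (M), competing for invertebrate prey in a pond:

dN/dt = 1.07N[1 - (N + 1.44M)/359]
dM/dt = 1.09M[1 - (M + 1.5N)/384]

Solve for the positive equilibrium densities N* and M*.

N* ≈ 167, M* ≈ 133

Setting both brackets to zero gives the nullclines N + 1.44M = 359 and 1.5N + M = 384.
Substituting M = 384 - 1.5N into the first: N(1 - 1.44·1.5) = 359 - 1.44·384.
So N* = -194/-1.16 = 167, and then M* = 384 - 1.5·167 = 133.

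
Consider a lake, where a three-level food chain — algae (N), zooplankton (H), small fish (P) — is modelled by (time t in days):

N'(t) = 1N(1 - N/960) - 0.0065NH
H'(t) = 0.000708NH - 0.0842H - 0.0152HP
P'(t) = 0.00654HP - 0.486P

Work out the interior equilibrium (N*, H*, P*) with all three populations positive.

From dP/dt = 0: 0.00654H* = 0.486, so H* = 74.3.
From dN/dt = 0: 1(1 - N*/960) = 0.0065·74.3, giving N* = 960·(1 - 0.483) = 496.
From dH/dt = 0: 0.000708·496 - 0.0842 = 0.0152P*, so P* = 0.267/0.0152 = 17.6.

N* ≈ 496, H* ≈ 74.3, P* ≈ 17.6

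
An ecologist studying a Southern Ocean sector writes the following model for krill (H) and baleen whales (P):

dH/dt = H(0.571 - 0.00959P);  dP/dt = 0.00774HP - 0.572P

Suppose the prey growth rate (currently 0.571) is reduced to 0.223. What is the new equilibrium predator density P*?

P* ≈ 23.3

At the interior fixed point, setting dH/dt = 0 with H > 0 fixes P* = (prey growth rate)/(HP coefficient) — independent of the other coefficients.
With the change, P* = 0.223/0.00959 = 23.3; it falls from 59.5.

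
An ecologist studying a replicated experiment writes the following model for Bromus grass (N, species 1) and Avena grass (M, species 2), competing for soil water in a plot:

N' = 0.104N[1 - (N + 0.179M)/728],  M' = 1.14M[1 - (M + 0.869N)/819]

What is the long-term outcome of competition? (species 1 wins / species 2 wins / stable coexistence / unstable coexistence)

stable coexistence

Compare the nullcline intercepts: K1/α12 = 728/0.179 = 4070 > K2 = 819; K2/α21 = 819/0.869 = 942 > K1 = 728.
Since both inequalities hold, each species can invade when rare, so the interior equilibrium is stable.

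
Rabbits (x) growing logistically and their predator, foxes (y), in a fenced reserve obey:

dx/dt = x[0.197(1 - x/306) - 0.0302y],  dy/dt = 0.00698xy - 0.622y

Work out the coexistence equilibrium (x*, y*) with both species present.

From dy/dt = 0 with y > 0: 0.00698x* = 0.622, so x* = 89.1.
Substitute into dx/dt = 0: 0.197(1 - 89.1/306) = 0.0302y*.
The bracket is 0.709, giving y* = 0.14/0.0302 = 4.62.

x* ≈ 89.1, y* ≈ 4.62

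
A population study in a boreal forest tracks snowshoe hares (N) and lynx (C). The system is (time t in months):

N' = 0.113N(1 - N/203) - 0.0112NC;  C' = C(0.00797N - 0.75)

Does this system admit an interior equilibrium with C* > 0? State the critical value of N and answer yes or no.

The predator equation gives dC/dt > 0 only when N > 0.75/0.00797 = 94.1.
Without the predator, N → K = 203. Since 203 > 94.1, the predator can invade and persist.

Threshold N = 94.1; K > 94.1, so yes, the predator persists.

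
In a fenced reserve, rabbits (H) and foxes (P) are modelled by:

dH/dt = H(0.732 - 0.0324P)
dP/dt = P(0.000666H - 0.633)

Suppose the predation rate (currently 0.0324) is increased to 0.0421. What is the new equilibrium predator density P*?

At the interior fixed point, setting dH/dt = 0 with H > 0 fixes P* = (prey growth rate)/(HP coefficient) — independent of the other coefficients.
With the change, P* = 0.732/0.0421 = 17.4; it falls from 22.6.

P* ≈ 17.4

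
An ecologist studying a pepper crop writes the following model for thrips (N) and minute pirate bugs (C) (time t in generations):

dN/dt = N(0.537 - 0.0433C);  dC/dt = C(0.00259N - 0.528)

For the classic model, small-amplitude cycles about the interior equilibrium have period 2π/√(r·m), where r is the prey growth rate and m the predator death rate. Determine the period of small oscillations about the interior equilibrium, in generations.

T ≈ 11.8 generations

Here r = 0.537 and m = 0.528, so r·m = 0.284.
ω = √0.284 = 0.532 per generation, hence T = 2π/ω ≈ 11.8 generations.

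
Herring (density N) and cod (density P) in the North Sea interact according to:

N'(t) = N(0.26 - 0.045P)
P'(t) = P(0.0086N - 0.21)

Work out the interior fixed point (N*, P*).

N* ≈ 24.4, P* ≈ 5.78

Set dP/dt = 0 with P > 0: 0.0086N - 0.21 = 0, so N* = 0.21/0.0086 = 24.4.
Set dN/dt = 0 with N > 0: 0.26 - 0.045P = 0, so P* = 0.26/0.045 = 5.78.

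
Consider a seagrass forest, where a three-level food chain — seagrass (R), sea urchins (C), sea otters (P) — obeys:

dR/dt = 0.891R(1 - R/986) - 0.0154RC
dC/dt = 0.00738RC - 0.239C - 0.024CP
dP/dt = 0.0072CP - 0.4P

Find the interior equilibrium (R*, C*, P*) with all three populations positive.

R* ≈ 39.2, C* ≈ 55.6, P* ≈ 2.1

From dP/dt = 0: 0.0072C* = 0.4, so C* = 55.6.
From dR/dt = 0: 0.891(1 - R*/986) = 0.0154·55.6, giving R* = 986·(1 - 0.96) = 39.2.
From dC/dt = 0: 0.00738·39.2 - 0.239 = 0.024P*, so P* = 0.0505/0.024 = 2.1.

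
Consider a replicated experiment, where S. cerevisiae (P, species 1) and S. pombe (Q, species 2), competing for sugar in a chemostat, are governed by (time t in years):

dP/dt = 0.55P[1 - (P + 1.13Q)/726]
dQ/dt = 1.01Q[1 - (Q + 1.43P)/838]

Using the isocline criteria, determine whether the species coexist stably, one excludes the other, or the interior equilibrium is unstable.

unstable coexistence (outcome depends on initial conditions)

Compare the nullcline intercepts: K1/α12 = 726/1.13 = 642 < K2 = 838; K2/α21 = 838/1.43 = 586 < K1 = 726.
Since both are reversed, neither can invade when rare; the interior point is a saddle.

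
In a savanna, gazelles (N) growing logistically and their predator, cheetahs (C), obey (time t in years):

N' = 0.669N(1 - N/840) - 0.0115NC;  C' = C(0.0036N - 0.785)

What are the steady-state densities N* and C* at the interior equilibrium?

N* ≈ 218, C* ≈ 43.1

From dC/dt = 0 with C > 0: 0.0036N* = 0.785, so N* = 218.
Substitute into dN/dt = 0: 0.669(1 - 218/840) = 0.0115C*.
The bracket is 0.74, giving C* = 0.495/0.0115 = 43.1.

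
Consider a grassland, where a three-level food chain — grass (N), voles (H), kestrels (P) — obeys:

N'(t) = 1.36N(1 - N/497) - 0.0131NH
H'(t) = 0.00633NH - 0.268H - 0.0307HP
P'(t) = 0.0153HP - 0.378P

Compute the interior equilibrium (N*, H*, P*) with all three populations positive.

N* ≈ 379, H* ≈ 24.7, P* ≈ 69.4

From dP/dt = 0: 0.0153H* = 0.378, so H* = 24.7.
From dN/dt = 0: 1.36(1 - N*/497) = 0.0131·24.7, giving N* = 497·(1 - 0.238) = 379.
From dH/dt = 0: 0.00633·379 - 0.268 = 0.0307P*, so P* = 2.13/0.0307 = 69.4.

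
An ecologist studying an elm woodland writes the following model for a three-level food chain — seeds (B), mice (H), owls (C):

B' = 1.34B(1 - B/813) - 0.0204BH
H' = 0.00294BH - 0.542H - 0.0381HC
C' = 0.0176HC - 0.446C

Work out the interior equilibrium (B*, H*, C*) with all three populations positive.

B* ≈ 499, H* ≈ 25.3, C* ≈ 24.3

From dC/dt = 0: 0.0176H* = 0.446, so H* = 25.3.
From dB/dt = 0: 1.34(1 - B*/813) = 0.0204·25.3, giving B* = 813·(1 - 0.386) = 499.
From dH/dt = 0: 0.00294·499 - 0.542 = 0.0381C*, so C* = 0.926/0.0381 = 24.3.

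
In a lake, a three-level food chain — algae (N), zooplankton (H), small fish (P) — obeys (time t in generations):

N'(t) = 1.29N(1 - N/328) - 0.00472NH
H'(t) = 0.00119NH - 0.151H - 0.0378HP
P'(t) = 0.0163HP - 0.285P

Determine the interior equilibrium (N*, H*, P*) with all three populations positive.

From dP/dt = 0: 0.0163H* = 0.285, so H* = 17.5.
From dN/dt = 0: 1.29(1 - N*/328) = 0.00472·17.5, giving N* = 328·(1 - 0.064) = 307.
From dH/dt = 0: 0.00119·307 - 0.151 = 0.0378P*, so P* = 0.214/0.0378 = 5.67.

N* ≈ 307, H* ≈ 17.5, P* ≈ 5.67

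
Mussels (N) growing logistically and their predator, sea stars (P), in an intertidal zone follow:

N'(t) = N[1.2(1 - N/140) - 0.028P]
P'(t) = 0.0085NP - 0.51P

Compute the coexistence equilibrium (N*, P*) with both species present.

From dP/dt = 0 with P > 0: 0.0085N* = 0.51, so N* = 60.
Substitute into dN/dt = 0: 1.2(1 - 60/140) = 0.028P*.
The bracket is 0.571, giving P* = 0.686/0.028 = 24.5.

N* ≈ 60, P* ≈ 24.5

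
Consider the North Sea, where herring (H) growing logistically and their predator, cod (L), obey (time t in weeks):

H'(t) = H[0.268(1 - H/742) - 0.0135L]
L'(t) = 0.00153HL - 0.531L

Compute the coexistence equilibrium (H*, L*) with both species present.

From dL/dt = 0 with L > 0: 0.00153H* = 0.531, so H* = 347.
Substitute into dH/dt = 0: 0.268(1 - 347/742) = 0.0135L*.
The bracket is 0.532, giving L* = 0.143/0.0135 = 10.6.

H* ≈ 347, L* ≈ 10.6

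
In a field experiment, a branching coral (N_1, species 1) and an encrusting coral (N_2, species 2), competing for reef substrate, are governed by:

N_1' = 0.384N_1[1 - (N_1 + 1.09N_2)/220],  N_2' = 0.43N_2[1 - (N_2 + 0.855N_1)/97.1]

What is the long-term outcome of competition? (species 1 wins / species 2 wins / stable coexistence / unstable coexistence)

species 1 excludes species 2

Compare the nullcline intercepts: K1/α12 = 220/1.09 = 202 > K2 = 97.1; K2/α21 = 97.1/0.855 = 114 < K1 = 220.
Since the inequalities point opposite ways, species 1 can invade but species 2 cannot.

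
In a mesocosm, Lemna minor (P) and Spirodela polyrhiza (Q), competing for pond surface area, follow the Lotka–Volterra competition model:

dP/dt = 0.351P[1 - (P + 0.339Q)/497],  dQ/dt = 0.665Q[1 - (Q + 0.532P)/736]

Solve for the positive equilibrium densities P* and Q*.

P* ≈ 302, Q* ≈ 575

Setting both brackets to zero gives the nullclines P + 0.339Q = 497 and 0.532P + Q = 736.
Substituting Q = 736 - 0.532P into the first: P(1 - 0.339·0.532) = 497 - 0.339·736.
So P* = 247/0.82 = 302, and then Q* = 736 - 0.532·302 = 575.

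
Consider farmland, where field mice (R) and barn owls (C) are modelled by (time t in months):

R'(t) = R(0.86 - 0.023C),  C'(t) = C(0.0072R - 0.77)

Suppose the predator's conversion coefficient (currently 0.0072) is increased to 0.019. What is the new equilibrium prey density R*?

At the interior fixed point, setting dC/dt = 0 with C > 0 fixes R* = (predator death rate)/(RC coefficient) — independent of the other coefficients.
With the change, R* = 0.77/0.019 = 40.5; it falls from 107.

R* ≈ 40.5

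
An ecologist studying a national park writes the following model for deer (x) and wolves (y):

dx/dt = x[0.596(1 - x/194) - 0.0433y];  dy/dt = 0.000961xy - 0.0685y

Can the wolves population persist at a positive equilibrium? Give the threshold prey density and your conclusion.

Threshold x = 71.3; K > 71.3, so yes, the predator persists.

The predator equation gives dy/dt > 0 only when x > 0.0685/0.000961 = 71.3.
Without the predator, x → K = 194. Since 194 > 71.3, the predator can invade and persist.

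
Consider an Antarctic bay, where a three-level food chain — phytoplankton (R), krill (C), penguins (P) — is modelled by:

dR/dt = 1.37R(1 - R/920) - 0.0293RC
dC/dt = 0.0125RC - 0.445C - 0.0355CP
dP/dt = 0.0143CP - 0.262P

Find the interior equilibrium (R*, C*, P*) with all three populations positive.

R* ≈ 560, C* ≈ 18.3, P* ≈ 184

From dP/dt = 0: 0.0143C* = 0.262, so C* = 18.3.
From dR/dt = 0: 1.37(1 - R*/920) = 0.0293·18.3, giving R* = 920·(1 - 0.392) = 560.
From dC/dt = 0: 0.0125·560 - 0.445 = 0.0355P*, so P* = 6.55/0.0355 = 184.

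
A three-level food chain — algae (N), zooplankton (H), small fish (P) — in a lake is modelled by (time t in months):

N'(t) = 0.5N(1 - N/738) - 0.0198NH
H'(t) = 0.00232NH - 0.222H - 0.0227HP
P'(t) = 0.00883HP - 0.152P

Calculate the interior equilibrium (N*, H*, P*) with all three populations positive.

N* ≈ 235, H* ≈ 17.2, P* ≈ 14.2

From dP/dt = 0: 0.00883H* = 0.152, so H* = 17.2.
From dN/dt = 0: 0.5(1 - N*/738) = 0.0198·17.2, giving N* = 738·(1 - 0.682) = 235.
From dH/dt = 0: 0.00232·235 - 0.222 = 0.0227P*, so P* = 0.323/0.0227 = 14.2.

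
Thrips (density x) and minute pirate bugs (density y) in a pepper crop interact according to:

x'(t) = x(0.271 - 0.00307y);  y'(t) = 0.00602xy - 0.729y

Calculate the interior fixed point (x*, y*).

x* ≈ 121, y* ≈ 88.3

Set dy/dt = 0 with y > 0: 0.00602x - 0.729 = 0, so x* = 0.729/0.00602 = 121.
Set dx/dt = 0 with x > 0: 0.271 - 0.00307y = 0, so y* = 0.271/0.00307 = 88.3.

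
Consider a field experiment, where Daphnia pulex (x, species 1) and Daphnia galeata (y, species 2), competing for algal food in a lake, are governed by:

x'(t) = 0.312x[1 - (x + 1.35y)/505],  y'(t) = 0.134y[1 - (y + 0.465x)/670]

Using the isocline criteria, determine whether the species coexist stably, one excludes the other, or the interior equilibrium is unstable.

Compare the nullcline intercepts: K1/α12 = 505/1.35 = 374 < K2 = 670; K2/α21 = 670/0.465 = 1440 > K1 = 505.
Since the inequalities point opposite ways, species 2 can invade but species 1 cannot.

species 2 excludes species 1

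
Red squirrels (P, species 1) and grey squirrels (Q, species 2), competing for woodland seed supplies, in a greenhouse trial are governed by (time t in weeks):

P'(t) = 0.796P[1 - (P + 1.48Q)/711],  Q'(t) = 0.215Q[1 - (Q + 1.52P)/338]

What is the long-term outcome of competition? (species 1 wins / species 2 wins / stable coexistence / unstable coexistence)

Compare the nullcline intercepts: K1/α12 = 711/1.48 = 480 > K2 = 338; K2/α21 = 338/1.52 = 222 < K1 = 711.
Since the inequalities point opposite ways, species 1 can invade but species 2 cannot.

species 1 excludes species 2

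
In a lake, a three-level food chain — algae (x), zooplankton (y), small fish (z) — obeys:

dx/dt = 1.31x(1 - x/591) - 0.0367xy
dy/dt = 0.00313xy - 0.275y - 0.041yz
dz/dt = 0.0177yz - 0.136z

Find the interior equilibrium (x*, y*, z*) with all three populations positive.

x* ≈ 464, y* ≈ 7.68, z* ≈ 28.7

From dz/dt = 0: 0.0177y* = 0.136, so y* = 7.68.
From dx/dt = 0: 1.31(1 - x*/591) = 0.0367·7.68, giving x* = 591·(1 - 0.215) = 464.
From dy/dt = 0: 0.00313·464 - 0.275 = 0.041z*, so z* = 1.18/0.041 = 28.7.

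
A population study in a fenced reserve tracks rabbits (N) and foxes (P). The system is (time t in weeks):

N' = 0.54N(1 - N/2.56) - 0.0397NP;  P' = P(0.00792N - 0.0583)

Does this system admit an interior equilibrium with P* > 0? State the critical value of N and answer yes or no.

Threshold N = 7.36; K < 7.36, so no, the predator goes extinct.

The predator equation gives dP/dt > 0 only when N > 0.0583/0.00792 = 7.36.
Without the predator, N → K = 2.56. Since 2.56 < 7.36, the predator cannot invade.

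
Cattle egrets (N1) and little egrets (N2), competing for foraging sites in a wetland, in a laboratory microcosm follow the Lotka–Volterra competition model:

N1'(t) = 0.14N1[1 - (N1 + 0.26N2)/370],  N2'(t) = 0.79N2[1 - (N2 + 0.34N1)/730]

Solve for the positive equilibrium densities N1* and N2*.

N1* ≈ 198, N2* ≈ 663

Setting both brackets to zero gives the nullclines N1 + 0.26N2 = 370 and 0.34N1 + N2 = 730.
Substituting N2 = 730 - 0.34N1 into the first: N1(1 - 0.26·0.34) = 370 - 0.26·730.
So N1* = 180/0.912 = 198, and then N2* = 730 - 0.34·198 = 663.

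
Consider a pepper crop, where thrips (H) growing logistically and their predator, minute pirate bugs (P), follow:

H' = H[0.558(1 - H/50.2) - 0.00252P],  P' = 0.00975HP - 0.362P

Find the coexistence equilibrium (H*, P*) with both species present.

H* ≈ 37.1, P* ≈ 57.7

From dP/dt = 0 with P > 0: 0.00975H* = 0.362, so H* = 37.1.
Substitute into dH/dt = 0: 0.558(1 - 37.1/50.2) = 0.00252P*.
The bracket is 0.26, giving P* = 0.145/0.00252 = 57.7.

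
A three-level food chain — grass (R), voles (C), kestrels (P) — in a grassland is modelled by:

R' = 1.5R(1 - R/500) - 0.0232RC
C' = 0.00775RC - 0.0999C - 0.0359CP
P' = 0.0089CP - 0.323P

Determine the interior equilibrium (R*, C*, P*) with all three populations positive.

From dP/dt = 0: 0.0089C* = 0.323, so C* = 36.3.
From dR/dt = 0: 1.5(1 - R*/500) = 0.0232·36.3, giving R* = 500·(1 - 0.561) = 219.
From dC/dt = 0: 0.00775·219 - 0.0999 = 0.0359P*, so P* = 1.6/0.0359 = 44.6.

R* ≈ 219, C* ≈ 36.3, P* ≈ 44.6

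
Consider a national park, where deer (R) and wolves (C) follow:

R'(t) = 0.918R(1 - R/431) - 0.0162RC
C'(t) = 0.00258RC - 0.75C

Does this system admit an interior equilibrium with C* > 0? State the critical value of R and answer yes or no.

The predator equation gives dC/dt > 0 only when R > 0.75/0.00258 = 291.
Without the predator, R → K = 431. Since 431 > 291, the predator can invade and persist.

Threshold R = 291; K > 291, so yes, the predator persists.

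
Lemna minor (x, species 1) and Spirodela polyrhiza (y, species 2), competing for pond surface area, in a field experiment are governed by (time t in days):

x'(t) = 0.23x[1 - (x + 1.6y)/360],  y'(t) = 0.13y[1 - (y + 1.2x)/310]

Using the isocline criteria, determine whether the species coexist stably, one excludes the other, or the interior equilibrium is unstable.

unstable coexistence (outcome depends on initial conditions)

Compare the nullcline intercepts: K1/α12 = 360/1.6 = 225 < K2 = 310; K2/α21 = 310/1.2 = 258 < K1 = 360.
Since both are reversed, neither can invade when rare; the interior point is a saddle.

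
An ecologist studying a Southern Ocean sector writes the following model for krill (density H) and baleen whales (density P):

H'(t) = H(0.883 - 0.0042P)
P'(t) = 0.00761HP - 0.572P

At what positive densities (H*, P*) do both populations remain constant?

Set dP/dt = 0 with P > 0: 0.00761H - 0.572 = 0, so H* = 0.572/0.00761 = 75.2.
Set dH/dt = 0 with H > 0: 0.883 - 0.0042P = 0, so P* = 0.883/0.0042 = 210.

H* ≈ 75.2, P* ≈ 210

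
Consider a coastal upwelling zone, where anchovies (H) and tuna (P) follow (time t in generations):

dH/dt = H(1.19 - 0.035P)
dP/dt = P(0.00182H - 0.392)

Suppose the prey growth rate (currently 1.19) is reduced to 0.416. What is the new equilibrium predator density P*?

At the interior fixed point, setting dH/dt = 0 with H > 0 fixes P* = (prey growth rate)/(HP coefficient) — independent of the other coefficients.
With the change, P* = 0.416/0.035 = 11.9; it falls from 34.

P* ≈ 11.9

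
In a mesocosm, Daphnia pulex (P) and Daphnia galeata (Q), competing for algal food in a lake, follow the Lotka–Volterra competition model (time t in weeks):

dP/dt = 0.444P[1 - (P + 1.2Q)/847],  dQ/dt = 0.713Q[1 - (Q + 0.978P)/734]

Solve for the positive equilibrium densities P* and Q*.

P* ≈ 195, Q* ≈ 544

Setting both brackets to zero gives the nullclines P + 1.2Q = 847 and 0.978P + Q = 734.
Substituting Q = 734 - 0.978P into the first: P(1 - 1.2·0.978) = 847 - 1.2·734.
So P* = -33.8/-0.174 = 195, and then Q* = 734 - 0.978·195 = 544.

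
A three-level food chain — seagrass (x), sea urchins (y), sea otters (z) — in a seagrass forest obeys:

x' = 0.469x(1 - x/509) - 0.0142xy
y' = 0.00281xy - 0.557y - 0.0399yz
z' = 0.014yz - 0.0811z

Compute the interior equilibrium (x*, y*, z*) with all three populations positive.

x* ≈ 420, y* ≈ 5.79, z* ≈ 15.6

From dz/dt = 0: 0.014y* = 0.0811, so y* = 5.79.
From dx/dt = 0: 0.469(1 - x*/509) = 0.0142·5.79, giving x* = 509·(1 - 0.175) = 420.
From dy/dt = 0: 0.00281·420 - 0.557 = 0.0399z*, so z* = 0.622/0.0399 = 15.6.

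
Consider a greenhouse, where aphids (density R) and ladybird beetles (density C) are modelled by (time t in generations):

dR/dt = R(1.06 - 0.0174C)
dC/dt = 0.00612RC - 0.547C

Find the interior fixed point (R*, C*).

Set dC/dt = 0 with C > 0: 0.00612R - 0.547 = 0, so R* = 0.547/0.00612 = 89.4.
Set dR/dt = 0 with R > 0: 1.06 - 0.0174C = 0, so C* = 1.06/0.0174 = 60.9.

R* ≈ 89.4, C* ≈ 60.9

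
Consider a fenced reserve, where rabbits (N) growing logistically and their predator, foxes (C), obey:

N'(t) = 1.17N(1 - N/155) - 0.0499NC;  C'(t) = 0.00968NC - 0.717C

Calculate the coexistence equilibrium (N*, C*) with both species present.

N* ≈ 74.1, C* ≈ 12.2

From dC/dt = 0 with C > 0: 0.00968N* = 0.717, so N* = 74.1.
Substitute into dN/dt = 0: 1.17(1 - 74.1/155) = 0.0499C*.
The bracket is 0.522, giving C* = 0.611/0.0499 = 12.2.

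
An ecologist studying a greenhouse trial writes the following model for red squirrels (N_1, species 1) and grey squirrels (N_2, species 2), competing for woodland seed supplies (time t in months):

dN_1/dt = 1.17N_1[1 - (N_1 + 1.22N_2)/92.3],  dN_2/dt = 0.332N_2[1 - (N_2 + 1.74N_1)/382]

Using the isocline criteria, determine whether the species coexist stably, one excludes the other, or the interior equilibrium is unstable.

species 2 excludes species 1

Compare the nullcline intercepts: K1/α12 = 92.3/1.22 = 75.7 < K2 = 382; K2/α21 = 382/1.74 = 220 > K1 = 92.3.
Since the inequalities point opposite ways, species 2 can invade but species 1 cannot.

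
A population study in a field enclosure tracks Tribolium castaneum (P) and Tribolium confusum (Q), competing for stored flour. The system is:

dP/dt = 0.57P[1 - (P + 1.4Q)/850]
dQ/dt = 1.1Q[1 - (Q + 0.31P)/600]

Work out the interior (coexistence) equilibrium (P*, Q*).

P* ≈ 17.7, Q* ≈ 595

Setting both brackets to zero gives the nullclines P + 1.4Q = 850 and 0.31P + Q = 600.
Substituting Q = 600 - 0.31P into the first: P(1 - 1.4·0.31) = 850 - 1.4·600.
So P* = 10/0.566 = 17.7, and then Q* = 600 - 0.31·17.7 = 595.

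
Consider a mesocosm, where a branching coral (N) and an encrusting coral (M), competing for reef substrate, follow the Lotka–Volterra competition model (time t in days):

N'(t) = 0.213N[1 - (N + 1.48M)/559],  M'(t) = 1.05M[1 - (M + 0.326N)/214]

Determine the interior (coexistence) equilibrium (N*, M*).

Setting both brackets to zero gives the nullclines N + 1.48M = 559 and 0.326N + M = 214.
Substituting M = 214 - 0.326N into the first: N(1 - 1.48·0.326) = 559 - 1.48·214.
So N* = 242/0.518 = 468, and then M* = 214 - 0.326·468 = 61.4.

N* ≈ 468, M* ≈ 61.4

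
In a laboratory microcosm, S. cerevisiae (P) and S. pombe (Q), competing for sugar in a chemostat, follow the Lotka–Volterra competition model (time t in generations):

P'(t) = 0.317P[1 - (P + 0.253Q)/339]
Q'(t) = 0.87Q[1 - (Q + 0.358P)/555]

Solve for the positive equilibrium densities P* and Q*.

Setting both brackets to zero gives the nullclines P + 0.253Q = 339 and 0.358P + Q = 555.
Substituting Q = 555 - 0.358P into the first: P(1 - 0.253·0.358) = 339 - 0.253·555.
So P* = 199/0.909 = 218, and then Q* = 555 - 0.358·218 = 477.

P* ≈ 218, Q* ≈ 477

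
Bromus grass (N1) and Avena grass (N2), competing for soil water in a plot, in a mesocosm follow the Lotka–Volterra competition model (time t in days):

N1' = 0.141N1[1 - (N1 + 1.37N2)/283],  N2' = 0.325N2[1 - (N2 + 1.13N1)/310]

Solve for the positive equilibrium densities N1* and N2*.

N1* ≈ 259, N2* ≈ 17.9

Setting both brackets to zero gives the nullclines N1 + 1.37N2 = 283 and 1.13N1 + N2 = 310.
Substituting N2 = 310 - 1.13N1 into the first: N1(1 - 1.37·1.13) = 283 - 1.37·310.
So N1* = -142/-0.548 = 259, and then N2* = 310 - 1.13·259 = 17.9.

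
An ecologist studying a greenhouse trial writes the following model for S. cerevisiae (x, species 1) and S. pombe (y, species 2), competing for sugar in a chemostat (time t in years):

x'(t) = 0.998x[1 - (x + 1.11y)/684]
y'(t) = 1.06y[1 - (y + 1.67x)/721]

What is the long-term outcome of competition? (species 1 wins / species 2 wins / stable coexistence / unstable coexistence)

Compare the nullcline intercepts: K1/α12 = 684/1.11 = 616 < K2 = 721; K2/α21 = 721/1.67 = 432 < K1 = 684.
Since both are reversed, neither can invade when rare; the interior point is a saddle.

unstable coexistence (outcome depends on initial conditions)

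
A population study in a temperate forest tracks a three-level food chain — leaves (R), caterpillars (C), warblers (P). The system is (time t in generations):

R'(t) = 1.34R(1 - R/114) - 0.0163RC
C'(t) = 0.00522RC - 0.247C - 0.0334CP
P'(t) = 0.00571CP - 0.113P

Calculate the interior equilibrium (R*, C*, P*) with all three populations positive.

R* ≈ 86.6, C* ≈ 19.8, P* ≈ 6.13

From dP/dt = 0: 0.00571C* = 0.113, so C* = 19.8.
From dR/dt = 0: 1.34(1 - R*/114) = 0.0163·19.8, giving R* = 114·(1 - 0.241) = 86.6.
From dC/dt = 0: 0.00522·86.6 - 0.247 = 0.0334P*, so P* = 0.205/0.0334 = 6.13.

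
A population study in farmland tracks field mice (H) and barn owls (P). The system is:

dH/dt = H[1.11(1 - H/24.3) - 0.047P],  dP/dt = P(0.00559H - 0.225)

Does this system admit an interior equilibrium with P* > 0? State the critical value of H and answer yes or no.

Threshold H = 40.3; K < 40.3, so no, the predator goes extinct.

The predator equation gives dP/dt > 0 only when H > 0.225/0.00559 = 40.3.
Without the predator, H → K = 24.3. Since 24.3 < 40.3, the predator cannot invade.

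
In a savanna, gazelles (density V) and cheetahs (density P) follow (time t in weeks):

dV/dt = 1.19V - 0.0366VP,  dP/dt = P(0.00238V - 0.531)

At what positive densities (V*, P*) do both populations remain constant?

Set dP/dt = 0 with P > 0: 0.00238V - 0.531 = 0, so V* = 0.531/0.00238 = 223.
Set dV/dt = 0 with V > 0: 1.19 - 0.0366P = 0, so P* = 1.19/0.0366 = 32.5.

V* ≈ 223, P* ≈ 32.5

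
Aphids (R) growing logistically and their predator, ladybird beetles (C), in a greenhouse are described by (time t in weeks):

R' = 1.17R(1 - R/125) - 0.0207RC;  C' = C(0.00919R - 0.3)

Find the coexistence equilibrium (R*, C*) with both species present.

R* ≈ 32.6, C* ≈ 41.8

From dC/dt = 0 with C > 0: 0.00919R* = 0.3, so R* = 32.6.
Substitute into dR/dt = 0: 1.17(1 - 32.6/125) = 0.0207C*.
The bracket is 0.739, giving C* = 0.864/0.0207 = 41.8.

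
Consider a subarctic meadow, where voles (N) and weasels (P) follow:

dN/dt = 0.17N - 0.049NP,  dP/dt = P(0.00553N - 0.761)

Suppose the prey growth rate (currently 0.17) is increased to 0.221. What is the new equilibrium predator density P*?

P* ≈ 4.51

At the interior fixed point, setting dN/dt = 0 with N > 0 fixes P* = (prey growth rate)/(NP coefficient) — independent of the other coefficients.
With the change, P* = 0.221/0.049 = 4.51; it rises from 3.47.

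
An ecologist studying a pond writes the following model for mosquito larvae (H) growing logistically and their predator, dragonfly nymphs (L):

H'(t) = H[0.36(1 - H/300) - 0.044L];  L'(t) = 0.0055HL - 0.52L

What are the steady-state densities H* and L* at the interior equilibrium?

H* ≈ 94.5, L* ≈ 5.6

From dL/dt = 0 with L > 0: 0.0055H* = 0.52, so H* = 94.5.
Substitute into dH/dt = 0: 0.36(1 - 94.5/300) = 0.044L*.
The bracket is 0.685, giving L* = 0.247/0.044 = 5.6.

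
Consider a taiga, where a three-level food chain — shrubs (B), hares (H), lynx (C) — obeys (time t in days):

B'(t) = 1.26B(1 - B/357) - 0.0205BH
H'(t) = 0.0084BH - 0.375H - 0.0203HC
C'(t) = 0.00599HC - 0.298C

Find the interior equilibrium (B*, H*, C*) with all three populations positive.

B* ≈ 68, H* ≈ 49.7, C* ≈ 9.68

From dC/dt = 0: 0.00599H* = 0.298, so H* = 49.7.
From dB/dt = 0: 1.26(1 - B*/357) = 0.0205·49.7, giving B* = 357·(1 - 0.809) = 68.
From dH/dt = 0: 0.0084·68 - 0.375 = 0.0203C*, so C* = 0.197/0.0203 = 9.68.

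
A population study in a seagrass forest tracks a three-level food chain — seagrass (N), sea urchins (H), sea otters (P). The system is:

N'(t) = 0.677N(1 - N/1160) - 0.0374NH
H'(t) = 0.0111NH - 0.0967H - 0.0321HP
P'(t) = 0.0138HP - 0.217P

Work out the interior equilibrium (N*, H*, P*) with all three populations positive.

N* ≈ 152, H* ≈ 15.7, P* ≈ 49.7

From dP/dt = 0: 0.0138H* = 0.217, so H* = 15.7.
From dN/dt = 0: 0.677(1 - N*/1160) = 0.0374·15.7, giving N* = 1160·(1 - 0.869) = 152.
From dH/dt = 0: 0.0111·152 - 0.0967 = 0.0321P*, so P* = 1.59/0.0321 = 49.7.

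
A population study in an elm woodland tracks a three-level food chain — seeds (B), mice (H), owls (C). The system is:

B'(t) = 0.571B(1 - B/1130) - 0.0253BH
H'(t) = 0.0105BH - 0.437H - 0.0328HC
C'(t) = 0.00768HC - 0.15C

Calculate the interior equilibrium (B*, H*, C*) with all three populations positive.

From dC/dt = 0: 0.00768H* = 0.15, so H* = 19.5.
From dB/dt = 0: 0.571(1 - B*/1130) = 0.0253·19.5, giving B* = 1130·(1 - 0.865) = 152.
From dH/dt = 0: 0.0105·152 - 0.437 = 0.0328C*, so C* = 1.16/0.0328 = 35.4.

B* ≈ 152, H* ≈ 19.5, C* ≈ 35.4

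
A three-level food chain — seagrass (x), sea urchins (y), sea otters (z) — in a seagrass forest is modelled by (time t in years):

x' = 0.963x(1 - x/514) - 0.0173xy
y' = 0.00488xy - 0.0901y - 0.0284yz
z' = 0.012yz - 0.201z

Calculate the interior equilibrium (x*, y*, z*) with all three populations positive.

From dz/dt = 0: 0.012y* = 0.201, so y* = 16.8.
From dx/dt = 0: 0.963(1 - x*/514) = 0.0173·16.8, giving x* = 514·(1 - 0.301) = 359.
From dy/dt = 0: 0.00488·359 - 0.0901 = 0.0284z*, so z* = 1.66/0.0284 = 58.6.

x* ≈ 359, y* ≈ 16.8, z* ≈ 58.6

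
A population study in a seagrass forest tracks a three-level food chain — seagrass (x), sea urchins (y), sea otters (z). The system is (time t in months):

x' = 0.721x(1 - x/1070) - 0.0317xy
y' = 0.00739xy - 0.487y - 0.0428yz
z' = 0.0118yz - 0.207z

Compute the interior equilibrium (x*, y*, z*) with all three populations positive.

From dz/dt = 0: 0.0118y* = 0.207, so y* = 17.5.
From dx/dt = 0: 0.721(1 - x*/1070) = 0.0317·17.5, giving x* = 1070·(1 - 0.771) = 245.
From dy/dt = 0: 0.00739·245 - 0.487 = 0.0428z*, so z* = 1.32/0.0428 = 30.9.

x* ≈ 245, y* ≈ 17.5, z* ≈ 30.9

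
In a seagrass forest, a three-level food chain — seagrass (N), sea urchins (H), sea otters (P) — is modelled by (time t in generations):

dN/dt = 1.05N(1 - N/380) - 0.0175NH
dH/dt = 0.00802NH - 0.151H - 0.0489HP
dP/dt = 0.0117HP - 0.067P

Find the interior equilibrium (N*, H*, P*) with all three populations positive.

From dP/dt = 0: 0.0117H* = 0.067, so H* = 5.73.
From dN/dt = 0: 1.05(1 - N*/380) = 0.0175·5.73, giving N* = 380·(1 - 0.0954) = 344.
From dH/dt = 0: 0.00802·344 - 0.151 = 0.0489P*, so P* = 2.61/0.0489 = 53.3.

N* ≈ 344, H* ≈ 5.73, P* ≈ 53.3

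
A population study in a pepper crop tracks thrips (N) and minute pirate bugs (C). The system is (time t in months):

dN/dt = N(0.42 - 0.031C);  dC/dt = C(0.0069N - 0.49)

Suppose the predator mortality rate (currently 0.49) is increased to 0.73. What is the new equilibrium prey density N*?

At the interior fixed point, setting dC/dt = 0 with C > 0 fixes N* = (predator death rate)/(NC coefficient) — independent of the other coefficients.
With the change, N* = 0.73/0.0069 = 106; it rises from 71.

N* ≈ 106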